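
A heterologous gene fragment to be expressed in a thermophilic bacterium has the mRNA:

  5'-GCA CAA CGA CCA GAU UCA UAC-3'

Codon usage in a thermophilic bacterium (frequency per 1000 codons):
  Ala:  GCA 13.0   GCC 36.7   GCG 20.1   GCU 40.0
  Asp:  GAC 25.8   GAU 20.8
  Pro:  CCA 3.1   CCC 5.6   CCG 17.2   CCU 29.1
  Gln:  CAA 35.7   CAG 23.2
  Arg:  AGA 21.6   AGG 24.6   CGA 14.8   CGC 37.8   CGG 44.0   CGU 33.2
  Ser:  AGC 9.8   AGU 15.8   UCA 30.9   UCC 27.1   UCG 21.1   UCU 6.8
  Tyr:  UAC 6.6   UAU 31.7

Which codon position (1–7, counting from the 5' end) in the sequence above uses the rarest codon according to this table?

Codon 1 GCA (Ala): 13.0 per 1000.
Codon 2 CAA (Gln): 35.7 per 1000.
Codon 3 CGA (Arg): 14.8 per 1000.
Codon 4 CCA (Pro): 3.1 per 1000.
Codon 5 GAU (Asp): 20.8 per 1000.
Codon 6 UCA (Ser): 30.9 per 1000.
Codon 7 UAC (Tyr): 6.6 per 1000.
Lowest frequency is 3.1 at codon 4.

4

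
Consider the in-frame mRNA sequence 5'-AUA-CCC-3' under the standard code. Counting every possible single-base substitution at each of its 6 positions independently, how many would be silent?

5

Codon 1 (AUA, Ile): 2 synonymous substitutions.
Codon 2 (CCC, Pro): 3 synonymous substitutions.
Total: 2 + 3 = 5.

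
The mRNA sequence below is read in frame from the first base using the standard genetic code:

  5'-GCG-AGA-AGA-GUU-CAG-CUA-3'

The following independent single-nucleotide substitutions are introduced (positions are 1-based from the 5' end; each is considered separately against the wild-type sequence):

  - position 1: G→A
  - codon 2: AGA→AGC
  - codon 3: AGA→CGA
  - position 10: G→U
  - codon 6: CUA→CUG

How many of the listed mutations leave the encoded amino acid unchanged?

2

Codon 1: GCG (Ala) → ACG (Thr) — missense.
Codon 2: AGA (Arg) → AGC (Ser) — missense.
Codon 3: AGA (Arg) → CGA (Arg) — synonymous.
Codon 4: GUU (Val) → UUU (Phe) — missense.
Codon 6: CUA (Leu) → CUG (Leu) — synonymous.
Synonymous: 2 of 5.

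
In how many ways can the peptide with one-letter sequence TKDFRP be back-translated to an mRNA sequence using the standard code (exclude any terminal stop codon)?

Thr: 4 codons.
Lys: 2 codons.
Asp: 2 codons.
Phe: 2 codons.
Arg: 6 codons.
Pro: 4 codons.
4 × 2 × 2 × 2 × 6 × 4 = 768.

768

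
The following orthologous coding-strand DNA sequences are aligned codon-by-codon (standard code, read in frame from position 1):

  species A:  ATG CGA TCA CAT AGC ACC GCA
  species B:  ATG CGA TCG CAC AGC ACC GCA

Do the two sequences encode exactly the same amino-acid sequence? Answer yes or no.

yes

Codon 1: ATG Met / ATG Met — identical.
Codon 2: CGA Arg / CGA Arg — identical.
Codon 3: TCA Ser / TCG Ser — synonymous.
Codon 4: CAT His / CAC His — synonymous.
Codon 5: AGC Ser / AGC Ser — identical.
Codon 6: ACC Thr / ACC Thr — identical.
Codon 7: GCA Ala / GCA Ala — identical.
Nonsynonymous differences: 0 → same protein.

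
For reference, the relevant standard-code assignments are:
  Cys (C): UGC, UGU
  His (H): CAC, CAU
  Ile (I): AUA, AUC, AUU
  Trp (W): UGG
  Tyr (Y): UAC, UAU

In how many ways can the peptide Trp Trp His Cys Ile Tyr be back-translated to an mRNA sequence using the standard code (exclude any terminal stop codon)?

Trp: 1 codon.
Trp: 1 codon.
His: 2 codons.
Cys: 2 codons.
Ile: 3 codons.
Tyr: 2 codons.
1 × 1 × 2 × 2 × 3 × 2 = 24.

24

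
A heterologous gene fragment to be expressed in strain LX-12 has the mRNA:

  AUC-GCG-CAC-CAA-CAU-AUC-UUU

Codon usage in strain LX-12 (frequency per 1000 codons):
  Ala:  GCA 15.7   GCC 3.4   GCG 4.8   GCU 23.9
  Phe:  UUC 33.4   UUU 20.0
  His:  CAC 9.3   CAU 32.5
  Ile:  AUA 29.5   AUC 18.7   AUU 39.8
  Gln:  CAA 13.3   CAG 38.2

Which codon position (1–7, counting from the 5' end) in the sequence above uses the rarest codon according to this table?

Codon 1 AUC (Ile): 18.7 per 1000.
Codon 2 GCG (Ala): 4.8 per 1000.
Codon 3 CAC (His): 9.3 per 1000.
Codon 4 CAA (Gln): 13.3 per 1000.
Codon 5 CAU (His): 32.5 per 1000.
Codon 6 AUC (Ile): 18.7 per 1000.
Codon 7 UUU (Phe): 20.0 per 1000.
Lowest frequency is 4.8 at codon 2.

2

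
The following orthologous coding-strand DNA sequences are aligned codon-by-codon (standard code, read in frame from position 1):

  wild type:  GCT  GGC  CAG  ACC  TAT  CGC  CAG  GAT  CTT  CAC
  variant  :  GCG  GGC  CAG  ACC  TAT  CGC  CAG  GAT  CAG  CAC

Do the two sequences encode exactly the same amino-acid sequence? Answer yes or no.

no

Codon 1: GCT Ala / GCG Ala — synonymous.
Codon 2: GGC Gly / GGC Gly — identical.
Codon 3: CAG Gln / CAG Gln — identical.
Codon 4: ACC Thr / ACC Thr — identical.
Codon 5: TAT Tyr / TAT Tyr — identical.
Codon 6: CGC Arg / CGC Arg — identical.
Codon 7: CAG Gln / CAG Gln — identical.
Codon 8: GAT Asp / GAT Asp — identical.
Codon 9: CTT Leu / CAG Gln — nonsynonymous.
Codon 10: CAC His / CAC His — identical.
Nonsynonymous differences: 1 → different protein.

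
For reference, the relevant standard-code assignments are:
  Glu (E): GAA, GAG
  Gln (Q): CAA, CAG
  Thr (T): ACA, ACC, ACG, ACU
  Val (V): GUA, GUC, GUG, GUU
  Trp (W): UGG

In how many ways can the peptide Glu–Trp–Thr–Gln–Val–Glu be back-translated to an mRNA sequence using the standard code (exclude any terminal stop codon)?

128

Glu: 2 codons.
Trp: 1 codon.
Thr: 4 codons.
Gln: 2 codons.
Val: 4 codons.
Glu: 2 codons.
2 × 1 × 4 × 2 × 4 × 2 = 128.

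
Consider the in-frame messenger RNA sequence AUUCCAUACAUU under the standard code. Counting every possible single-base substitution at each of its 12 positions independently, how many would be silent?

Codon 1 (AUU, Ile): 2 synonymous substitutions.
Codon 2 (CCA, Pro): 3 synonymous substitutions.
Codon 3 (UAC, Tyr): 1 synonymous substitution.
Codon 4 (AUU, Ile): 2 synonymous substitutions.
Total: 2 + 3 + 1 + 2 = 8.

8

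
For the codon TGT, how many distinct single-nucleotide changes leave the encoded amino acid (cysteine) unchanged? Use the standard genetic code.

1

Position 1: none → 0 synonymous.
Position 2: none → 0 synonymous.
Position 3: TGC → 1 synonymous.
Total: 0 + 0 + 1 = 1.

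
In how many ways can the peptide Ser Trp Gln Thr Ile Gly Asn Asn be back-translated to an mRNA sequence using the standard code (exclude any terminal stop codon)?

Ser: 6 codons.
Trp: 1 codon.
Gln: 2 codons.
Thr: 4 codons.
Ile: 3 codons.
Gly: 4 codons.
Asn: 2 codons.
Asn: 2 codons.
6 × 1 × 2 × 4 × 3 × 4 × 2 × 2 = 2304.

2304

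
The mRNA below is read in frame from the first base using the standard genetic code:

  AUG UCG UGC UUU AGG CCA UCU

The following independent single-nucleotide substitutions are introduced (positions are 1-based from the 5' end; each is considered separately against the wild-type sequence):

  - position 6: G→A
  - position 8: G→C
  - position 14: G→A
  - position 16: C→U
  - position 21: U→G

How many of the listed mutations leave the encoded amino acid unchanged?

Codon 2: UCG (Ser) → UCA (Ser) — synonymous.
Codon 3: UGC (Cys) → UCC (Ser) — missense.
Codon 5: AGG (Arg) → AAG (Lys) — missense.
Codon 6: CCA (Pro) → UCA (Ser) — missense.
Codon 7: UCU (Ser) → UCG (Ser) — synonymous.
Synonymous: 2 of 5.

2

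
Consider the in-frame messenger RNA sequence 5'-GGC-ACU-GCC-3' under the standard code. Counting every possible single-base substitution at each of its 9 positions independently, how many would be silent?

9

Codon 1 (GGC, Gly): 3 synonymous substitutions.
Codon 2 (ACU, Thr): 3 synonymous substitutions.
Codon 3 (GCC, Ala): 3 synonymous substitutions.
Total: 3 + 3 + 3 = 9.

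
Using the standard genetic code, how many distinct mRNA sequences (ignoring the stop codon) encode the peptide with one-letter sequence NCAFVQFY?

Asn: 2 codons.
Cys: 2 codons.
Ala: 4 codons.
Phe: 2 codons.
Val: 4 codons.
Gln: 2 codons.
Phe: 2 codons.
Tyr: 2 codons.
2 × 2 × 4 × 2 × 4 × 2 × 2 × 2 = 1024.

1024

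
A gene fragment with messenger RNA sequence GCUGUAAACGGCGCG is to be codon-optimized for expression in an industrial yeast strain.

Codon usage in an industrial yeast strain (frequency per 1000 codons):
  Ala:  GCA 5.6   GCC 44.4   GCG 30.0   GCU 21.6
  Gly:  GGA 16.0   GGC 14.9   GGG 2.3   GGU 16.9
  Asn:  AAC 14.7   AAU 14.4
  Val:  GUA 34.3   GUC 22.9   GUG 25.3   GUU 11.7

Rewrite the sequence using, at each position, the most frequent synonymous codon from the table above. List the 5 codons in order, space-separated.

GCC GUA AAC GGU GCC

Codon 1 (Ala): best is GCC at 44.4.
Codon 2 (Val): best is GUA at 34.3.
Codon 3 (Asn): best is AAC at 14.7.
Codon 4 (Gly): best is GGU at 16.9.
Codon 5 (Ala): best is GCC at 44.4.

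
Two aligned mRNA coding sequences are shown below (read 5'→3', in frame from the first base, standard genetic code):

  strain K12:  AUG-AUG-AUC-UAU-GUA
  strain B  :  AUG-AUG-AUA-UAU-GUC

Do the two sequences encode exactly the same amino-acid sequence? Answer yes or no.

Codon 1: AUG Met / AUG Met — identical.
Codon 2: AUG Met / AUG Met — identical.
Codon 3: AUC Ile / AUA Ile — synonymous.
Codon 4: UAU Tyr / UAU Tyr — identical.
Codon 5: GUA Val / GUC Val — synonymous.
Nonsynonymous differences: 0 → same protein.

yes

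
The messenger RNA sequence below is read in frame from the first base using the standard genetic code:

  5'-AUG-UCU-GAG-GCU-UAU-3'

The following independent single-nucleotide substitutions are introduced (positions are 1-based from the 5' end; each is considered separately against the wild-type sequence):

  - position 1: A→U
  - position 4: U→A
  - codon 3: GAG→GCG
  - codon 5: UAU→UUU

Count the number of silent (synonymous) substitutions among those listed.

Codon 1: AUG (Met) → UUG (Leu) — missense.
Codon 2: UCU (Ser) → ACU (Thr) — missense.
Codon 3: GAG (Glu) → GCG (Ala) — missense.
Codon 5: UAU (Tyr) → UUU (Phe) — missense.
Synonymous: 0 of 4.

0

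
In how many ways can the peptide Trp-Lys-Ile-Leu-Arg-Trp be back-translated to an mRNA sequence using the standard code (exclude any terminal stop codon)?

Trp: 1 codon.
Lys: 2 codons.
Ile: 3 codons.
Leu: 6 codons.
Arg: 6 codons.
Trp: 1 codon.
1 × 2 × 3 × 6 × 6 × 1 = 216.

216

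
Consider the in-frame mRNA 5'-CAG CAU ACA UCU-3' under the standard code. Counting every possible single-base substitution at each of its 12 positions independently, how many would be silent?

8

Codon 1 (CAG, Gln): 1 synonymous substitution.
Codon 2 (CAU, His): 1 synonymous substitution.
Codon 3 (ACA, Thr): 3 synonymous substitutions.
Codon 4 (UCU, Ser): 3 synonymous substitutions.
Total: 1 + 1 + 3 + 3 = 8.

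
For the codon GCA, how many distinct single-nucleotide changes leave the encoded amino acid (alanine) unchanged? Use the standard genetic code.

3

Position 1: none → 0 synonymous.
Position 2: none → 0 synonymous.
Position 3: GCU, GCC, GCG → 3 synonymous.
Total: 0 + 0 + 3 = 3.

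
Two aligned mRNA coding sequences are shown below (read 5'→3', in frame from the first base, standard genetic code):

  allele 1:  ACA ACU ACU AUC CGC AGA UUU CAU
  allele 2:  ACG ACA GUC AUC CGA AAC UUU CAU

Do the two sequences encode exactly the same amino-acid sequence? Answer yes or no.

no

Codon 1: ACA Thr / ACG Thr — synonymous.
Codon 2: ACU Thr / ACA Thr — synonymous.
Codon 3: ACU Thr / GUC Val — nonsynonymous.
Codon 4: AUC Ile / AUC Ile — identical.
Codon 5: CGC Arg / CGA Arg — synonymous.
Codon 6: AGA Arg / AAC Asn — nonsynonymous.
Codon 7: UUU Phe / UUU Phe — identical.
Codon 8: CAU His / CAU His — identical.
Nonsynonymous differences: 2 → different protein.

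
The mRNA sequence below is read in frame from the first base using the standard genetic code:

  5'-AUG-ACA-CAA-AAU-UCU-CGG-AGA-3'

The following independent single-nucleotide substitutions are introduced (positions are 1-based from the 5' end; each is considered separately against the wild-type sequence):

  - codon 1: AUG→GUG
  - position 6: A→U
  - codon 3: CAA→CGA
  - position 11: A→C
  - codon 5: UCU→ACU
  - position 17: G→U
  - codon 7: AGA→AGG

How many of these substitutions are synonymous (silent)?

Codon 1: AUG (Met) → GUG (Val) — missense.
Codon 2: ACA (Thr) → ACU (Thr) — synonymous.
Codon 3: CAA (Gln) → CGA (Arg) — missense.
Codon 4: AAU (Asn) → ACU (Thr) — missense.
Codon 5: UCU (Ser) → ACU (Thr) — missense.
Codon 6: CGG (Arg) → CUG (Leu) — missense.
Codon 7: AGA (Arg) → AGG (Arg) — synonymous.
Synonymous: 2 of 7.

2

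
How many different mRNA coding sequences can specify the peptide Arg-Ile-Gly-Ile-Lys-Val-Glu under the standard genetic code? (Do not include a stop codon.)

3456

Arg: 6 codons.
Ile: 3 codons.
Gly: 4 codons.
Ile: 3 codons.
Lys: 2 codons.
Val: 4 codons.
Glu: 2 codons.
6 × 3 × 4 × 3 × 2 × 4 × 2 = 3456.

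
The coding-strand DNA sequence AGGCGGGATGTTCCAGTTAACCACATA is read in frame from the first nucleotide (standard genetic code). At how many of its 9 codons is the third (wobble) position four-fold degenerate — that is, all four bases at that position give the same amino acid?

Codon 1 AGG (Arg): third position 2-fold.
Codon 2 CGG (Arg): third position 4-fold.
Codon 3 GAT (Asp): third position 2-fold.
Codon 4 GTT (Val): third position 4-fold.
Codon 5 CCA (Pro): third position 4-fold.
Codon 6 GTT (Val): third position 4-fold.
Codon 7 AAC (Asn): third position 2-fold.
Codon 8 CAC (His): third position 2-fold.
Codon 9 ATA (Ile): third position 3-fold.
Four-fold degenerate third positions: 4.

4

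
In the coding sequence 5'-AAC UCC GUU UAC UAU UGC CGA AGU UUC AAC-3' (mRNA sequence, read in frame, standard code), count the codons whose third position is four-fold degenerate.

3

Codon 1 AAC (Asn): third position 2-fold.
Codon 2 UCC (Ser): third position 4-fold.
Codon 3 GUU (Val): third position 4-fold.
Codon 4 UAC (Tyr): third position 2-fold.
Codon 5 UAU (Tyr): third position 2-fold.
Codon 6 UGC (Cys): third position 2-fold.
Codon 7 CGA (Arg): third position 4-fold.
Codon 8 AGU (Ser): third position 2-fold.
Codon 9 UUC (Phe): third position 2-fold.
Codon 10 AAC (Asn): third position 2-fold.
Four-fold degenerate third positions: 3.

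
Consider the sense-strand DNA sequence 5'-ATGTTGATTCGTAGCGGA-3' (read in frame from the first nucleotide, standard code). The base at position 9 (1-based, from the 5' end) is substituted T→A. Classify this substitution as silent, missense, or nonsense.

silent

Position 9 falls in codon 3: ATT → Ile.
After the substitution the codon is ATA → Ile.
Both encode Ile, so the change is synonymous.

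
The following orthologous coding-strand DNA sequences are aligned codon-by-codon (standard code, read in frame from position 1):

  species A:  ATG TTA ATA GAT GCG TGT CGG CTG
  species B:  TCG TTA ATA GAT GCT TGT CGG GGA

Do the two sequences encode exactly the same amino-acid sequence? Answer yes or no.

no

Codon 1: ATG Met / TCG Ser — nonsynonymous.
Codon 2: TTA Leu / TTA Leu — identical.
Codon 3: ATA Ile / ATA Ile — identical.
Codon 4: GAT Asp / GAT Asp — identical.
Codon 5: GCG Ala / GCT Ala — synonymous.
Codon 6: TGT Cys / TGT Cys — identical.
Codon 7: CGG Arg / CGG Arg — identical.
Codon 8: CTG Leu / GGA Gly — nonsynonymous.
Nonsynonymous differences: 2 → different protein.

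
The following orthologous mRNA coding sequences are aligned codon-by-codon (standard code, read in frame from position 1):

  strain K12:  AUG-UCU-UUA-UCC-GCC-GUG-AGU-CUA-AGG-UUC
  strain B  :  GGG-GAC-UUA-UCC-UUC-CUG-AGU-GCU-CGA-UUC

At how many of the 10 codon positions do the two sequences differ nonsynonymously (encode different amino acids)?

Codon 1: AUG Met / GGG Gly — nonsynonymous.
Codon 2: UCU Ser / GAC Asp — nonsynonymous.
Codon 3: UUA Leu / UUA Leu — identical.
Codon 4: UCC Ser / UCC Ser — identical.
Codon 5: GCC Ala / UUC Phe — nonsynonymous.
Codon 6: GUG Val / CUG Leu — nonsynonymous.
Codon 7: AGU Ser / AGU Ser — identical.
Codon 8: CUA Leu / GCU Ala — nonsynonymous.
Codon 9: AGG Arg / CGA Arg — synonymous.
Codon 10: UUC Phe / UUC Phe — identical.
Nonsynonymous differences: 5.

5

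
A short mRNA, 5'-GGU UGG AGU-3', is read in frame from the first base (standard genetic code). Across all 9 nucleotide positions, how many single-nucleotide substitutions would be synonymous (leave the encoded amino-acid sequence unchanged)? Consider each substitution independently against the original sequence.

4

Codon 1 (GGU, Gly): 3 synonymous substitutions.
Codon 2 (UGG, Trp): 0 synonymous substitutions.
Codon 3 (AGU, Ser): 1 synonymous substitution.
Total: 3 + 0 + 1 = 4.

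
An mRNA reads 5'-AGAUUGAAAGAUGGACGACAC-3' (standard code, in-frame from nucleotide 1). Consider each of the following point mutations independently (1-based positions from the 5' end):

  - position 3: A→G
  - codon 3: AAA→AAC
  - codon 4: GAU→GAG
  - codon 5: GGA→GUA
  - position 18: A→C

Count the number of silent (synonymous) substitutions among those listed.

Codon 1: AGA (Arg) → AGG (Arg) — synonymous.
Codon 3: AAA (Lys) → AAC (Asn) — missense.
Codon 4: GAU (Asp) → GAG (Glu) — missense.
Codon 5: GGA (Gly) → GUA (Val) — missense.
Codon 6: CGA (Arg) → CGC (Arg) — synonymous.
Synonymous: 2 of 5.

2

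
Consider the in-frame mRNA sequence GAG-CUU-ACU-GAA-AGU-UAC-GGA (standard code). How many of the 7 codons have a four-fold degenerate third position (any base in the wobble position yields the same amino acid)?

3

Codon 1 GAG (Glu): third position 2-fold.
Codon 2 CUU (Leu): third position 4-fold.
Codon 3 ACU (Thr): third position 4-fold.
Codon 4 GAA (Glu): third position 2-fold.
Codon 5 AGU (Ser): third position 2-fold.
Codon 6 UAC (Tyr): third position 2-fold.
Codon 7 GGA (Gly): third position 4-fold.
Four-fold degenerate third positions: 3.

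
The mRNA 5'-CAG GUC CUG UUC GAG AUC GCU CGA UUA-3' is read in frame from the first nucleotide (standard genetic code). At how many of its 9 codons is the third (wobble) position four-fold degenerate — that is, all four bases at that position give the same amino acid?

Codon 1 CAG (Gln): third position 2-fold.
Codon 2 GUC (Val): third position 4-fold.
Codon 3 CUG (Leu): third position 4-fold.
Codon 4 UUC (Phe): third position 2-fold.
Codon 5 GAG (Glu): third position 2-fold.
Codon 6 AUC (Ile): third position 3-fold.
Codon 7 GCU (Ala): third position 4-fold.
Codon 8 CGA (Arg): third position 4-fold.
Codon 9 UUA (Leu): third position 2-fold.
Four-fold degenerate third positions: 4.

4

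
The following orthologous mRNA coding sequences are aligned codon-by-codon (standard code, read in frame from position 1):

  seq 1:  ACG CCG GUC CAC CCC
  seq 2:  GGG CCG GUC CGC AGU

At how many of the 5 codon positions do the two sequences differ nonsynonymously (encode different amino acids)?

Codon 1: ACG Thr / GGG Gly — nonsynonymous.
Codon 2: CCG Pro / CCG Pro — identical.
Codon 3: GUC Val / GUC Val — identical.
Codon 4: CAC His / CGC Arg — nonsynonymous.
Codon 5: CCC Pro / AGU Ser — nonsynonymous.
Nonsynonymous differences: 3.

3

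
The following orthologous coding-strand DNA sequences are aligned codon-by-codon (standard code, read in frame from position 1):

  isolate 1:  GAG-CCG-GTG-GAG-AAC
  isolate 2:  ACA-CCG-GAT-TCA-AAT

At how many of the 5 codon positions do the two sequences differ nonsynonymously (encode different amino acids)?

3

Codon 1: GAG Glu / ACA Thr — nonsynonymous.
Codon 2: CCG Pro / CCG Pro — identical.
Codon 3: GTG Val / GAT Asp — nonsynonymous.
Codon 4: GAG Glu / TCA Ser — nonsynonymous.
Codon 5: AAC Asn / AAT Asn — synonymous.
Nonsynonymous differences: 3.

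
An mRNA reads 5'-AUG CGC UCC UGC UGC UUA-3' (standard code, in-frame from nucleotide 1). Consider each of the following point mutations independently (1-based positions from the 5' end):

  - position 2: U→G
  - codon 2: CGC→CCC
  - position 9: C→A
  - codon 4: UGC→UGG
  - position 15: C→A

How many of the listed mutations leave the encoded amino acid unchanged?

1

Codon 1: AUG (Met) → AGG (Arg) — missense.
Codon 2: CGC (Arg) → CCC (Pro) — missense.
Codon 3: UCC (Ser) → UCA (Ser) — synonymous.
Codon 4: UGC (Cys) → UGG (Trp) — missense.
Codon 5: UGC (Cys) → UGA (Stop) — nonsense.
Synonymous: 1 of 5.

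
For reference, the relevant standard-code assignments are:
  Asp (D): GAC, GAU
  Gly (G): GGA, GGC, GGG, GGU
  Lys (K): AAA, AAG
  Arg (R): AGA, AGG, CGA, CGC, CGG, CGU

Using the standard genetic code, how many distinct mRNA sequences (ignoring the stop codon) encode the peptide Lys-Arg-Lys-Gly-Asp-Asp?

384

Lys: 2 codons.
Arg: 6 codons.
Lys: 2 codons.
Gly: 4 codons.
Asp: 2 codons.
Asp: 2 codons.
2 × 6 × 2 × 4 × 2 × 2 = 384.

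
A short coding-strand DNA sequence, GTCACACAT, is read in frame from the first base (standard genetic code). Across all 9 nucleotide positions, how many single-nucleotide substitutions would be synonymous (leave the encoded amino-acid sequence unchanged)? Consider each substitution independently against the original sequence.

Codon 1 (GTC, Val): 3 synonymous substitutions.
Codon 2 (ACA, Thr): 3 synonymous substitutions.
Codon 3 (CAT, His): 1 synonymous substitution.
Total: 3 + 3 + 1 = 7.

7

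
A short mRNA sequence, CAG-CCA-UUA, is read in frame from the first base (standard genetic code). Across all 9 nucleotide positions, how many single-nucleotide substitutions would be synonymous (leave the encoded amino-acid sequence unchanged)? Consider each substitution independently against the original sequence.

Codon 1 (CAG, Gln): 1 synonymous substitution.
Codon 2 (CCA, Pro): 3 synonymous substitutions.
Codon 3 (UUA, Leu): 2 synonymous substitutions.
Total: 1 + 3 + 2 = 6.

6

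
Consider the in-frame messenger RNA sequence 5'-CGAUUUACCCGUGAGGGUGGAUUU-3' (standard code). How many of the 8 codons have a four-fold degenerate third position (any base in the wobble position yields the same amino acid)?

5

Codon 1 CGA (Arg): third position 4-fold.
Codon 2 UUU (Phe): third position 2-fold.
Codon 3 ACC (Thr): third position 4-fold.
Codon 4 CGU (Arg): third position 4-fold.
Codon 5 GAG (Glu): third position 2-fold.
Codon 6 GGU (Gly): third position 4-fold.
Codon 7 GGA (Gly): third position 4-fold.
Codon 8 UUU (Phe): third position 2-fold.
Four-fold degenerate third positions: 5.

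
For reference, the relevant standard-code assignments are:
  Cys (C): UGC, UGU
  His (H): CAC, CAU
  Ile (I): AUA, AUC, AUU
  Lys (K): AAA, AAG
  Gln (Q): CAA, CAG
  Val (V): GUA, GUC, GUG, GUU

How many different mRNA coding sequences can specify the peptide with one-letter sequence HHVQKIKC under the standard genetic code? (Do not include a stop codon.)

768

His: 2 codons.
His: 2 codons.
Val: 4 codons.
Gln: 2 codons.
Lys: 2 codons.
Ile: 3 codons.
Lys: 2 codons.
Cys: 2 codons.
2 × 2 × 4 × 2 × 2 × 3 × 2 × 2 = 768.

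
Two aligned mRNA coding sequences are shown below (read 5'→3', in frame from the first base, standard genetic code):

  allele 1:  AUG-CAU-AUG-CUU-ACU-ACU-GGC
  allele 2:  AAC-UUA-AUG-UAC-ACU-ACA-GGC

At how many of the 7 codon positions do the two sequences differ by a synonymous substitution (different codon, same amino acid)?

1

Codon 1: AUG Met / AAC Asn — nonsynonymous.
Codon 2: CAU His / UUA Leu — nonsynonymous.
Codon 3: AUG Met / AUG Met — identical.
Codon 4: CUU Leu / UAC Tyr — nonsynonymous.
Codon 5: ACU Thr / ACU Thr — identical.
Codon 6: ACU Thr / ACA Thr — synonymous.
Codon 7: GGC Gly / GGC Gly — identical.
Synonymous differences: 1.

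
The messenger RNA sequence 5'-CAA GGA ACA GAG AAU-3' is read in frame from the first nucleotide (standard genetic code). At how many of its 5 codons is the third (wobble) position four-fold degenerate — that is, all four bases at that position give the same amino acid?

2

Codon 1 CAA (Gln): third position 2-fold.
Codon 2 GGA (Gly): third position 4-fold.
Codon 3 ACA (Thr): third position 4-fold.
Codon 4 GAG (Glu): third position 2-fold.
Codon 5 AAU (Asn): third position 2-fold.
Four-fold degenerate third positions: 2.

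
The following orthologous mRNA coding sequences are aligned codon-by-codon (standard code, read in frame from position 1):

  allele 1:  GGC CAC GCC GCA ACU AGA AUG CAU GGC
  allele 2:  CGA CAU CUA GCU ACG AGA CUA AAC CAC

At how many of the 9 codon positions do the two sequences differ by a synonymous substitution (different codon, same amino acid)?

Codon 1: GGC Gly / CGA Arg — nonsynonymous.
Codon 2: CAC His / CAU His — synonymous.
Codon 3: GCC Ala / CUA Leu — nonsynonymous.
Codon 4: GCA Ala / GCU Ala — synonymous.
Codon 5: ACU Thr / ACG Thr — synonymous.
Codon 6: AGA Arg / AGA Arg — identical.
Codon 7: AUG Met / CUA Leu — nonsynonymous.
Codon 8: CAU His / AAC Asn — nonsynonymous.
Codon 9: GGC Gly / CAC His — nonsynonymous.
Synonymous differences: 3.

3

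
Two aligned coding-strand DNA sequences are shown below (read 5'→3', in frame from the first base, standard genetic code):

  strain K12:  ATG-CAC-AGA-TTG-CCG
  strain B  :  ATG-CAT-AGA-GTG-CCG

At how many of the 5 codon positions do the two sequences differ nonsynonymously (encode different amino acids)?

Codon 1: ATG Met / ATG Met — identical.
Codon 2: CAC His / CAT His — synonymous.
Codon 3: AGA Arg / AGA Arg — identical.
Codon 4: TTG Leu / GTG Val — nonsynonymous.
Codon 5: CCG Pro / CCG Pro — identical.
Nonsynonymous differences: 1.

1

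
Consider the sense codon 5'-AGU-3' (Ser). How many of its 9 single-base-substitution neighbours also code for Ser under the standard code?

Position 1: none → 0 synonymous.
Position 2: none → 0 synonymous.
Position 3: AGC → 1 synonymous.
Total: 0 + 0 + 1 = 1.

1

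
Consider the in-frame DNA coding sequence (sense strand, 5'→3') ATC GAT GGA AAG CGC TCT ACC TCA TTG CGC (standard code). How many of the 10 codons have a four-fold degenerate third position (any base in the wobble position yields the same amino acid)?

6

Codon 1 ATC (Ile): third position 3-fold.
Codon 2 GAT (Asp): third position 2-fold.
Codon 3 GGA (Gly): third position 4-fold.
Codon 4 AAG (Lys): third position 2-fold.
Codon 5 CGC (Arg): third position 4-fold.
Codon 6 TCT (Ser): third position 4-fold.
Codon 7 ACC (Thr): third position 4-fold.
Codon 8 TCA (Ser): third position 4-fold.
Codon 9 TTG (Leu): third position 2-fold.
Codon 10 CGC (Arg): third position 4-fold.
Four-fold degenerate third positions: 6.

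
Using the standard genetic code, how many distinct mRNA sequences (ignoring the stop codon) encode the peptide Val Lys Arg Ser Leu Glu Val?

13824

Val: 4 codons.
Lys: 2 codons.
Arg: 6 codons.
Ser: 6 codons.
Leu: 6 codons.
Glu: 2 codons.
Val: 4 codons.
4 × 2 × 6 × 6 × 6 × 2 × 4 = 13824.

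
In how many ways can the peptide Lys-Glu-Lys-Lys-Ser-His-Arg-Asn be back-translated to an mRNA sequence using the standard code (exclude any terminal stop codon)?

2304

Lys: 2 codons.
Glu: 2 codons.
Lys: 2 codons.
Lys: 2 codons.
Ser: 6 codons.
His: 2 codons.
Arg: 6 codons.
Asn: 2 codons.
2 × 2 × 2 × 2 × 6 × 2 × 6 × 2 = 2304.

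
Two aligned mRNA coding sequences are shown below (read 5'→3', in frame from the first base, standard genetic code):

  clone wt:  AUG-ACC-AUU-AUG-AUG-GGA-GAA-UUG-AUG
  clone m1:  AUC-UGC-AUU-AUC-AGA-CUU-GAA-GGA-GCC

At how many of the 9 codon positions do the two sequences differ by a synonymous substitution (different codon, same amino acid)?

0

Codon 1: AUG Met / AUC Ile — nonsynonymous.
Codon 2: ACC Thr / UGC Cys — nonsynonymous.
Codon 3: AUU Ile / AUU Ile — identical.
Codon 4: AUG Met / AUC Ile — nonsynonymous.
Codon 5: AUG Met / AGA Arg — nonsynonymous.
Codon 6: GGA Gly / CUU Leu — nonsynonymous.
Codon 7: GAA Glu / GAA Glu — identical.
Codon 8: UUG Leu / GGA Gly — nonsynonymous.
Codon 9: AUG Met / GCC Ala — nonsynonymous.
Synonymous differences: 0.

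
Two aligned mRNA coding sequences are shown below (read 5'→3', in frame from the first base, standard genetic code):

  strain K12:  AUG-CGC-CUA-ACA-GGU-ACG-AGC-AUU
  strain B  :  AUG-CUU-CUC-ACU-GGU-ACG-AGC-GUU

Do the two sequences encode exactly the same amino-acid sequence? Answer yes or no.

Codon 1: AUG Met / AUG Met — identical.
Codon 2: CGC Arg / CUU Leu — nonsynonymous.
Codon 3: CUA Leu / CUC Leu — synonymous.
Codon 4: ACA Thr / ACU Thr — synonymous.
Codon 5: GGU Gly / GGU Gly — identical.
Codon 6: ACG Thr / ACG Thr — identical.
Codon 7: AGC Ser / AGC Ser — identical.
Codon 8: AUU Ile / GUU Val — nonsynonymous.
Nonsynonymous differences: 2 → different protein.

no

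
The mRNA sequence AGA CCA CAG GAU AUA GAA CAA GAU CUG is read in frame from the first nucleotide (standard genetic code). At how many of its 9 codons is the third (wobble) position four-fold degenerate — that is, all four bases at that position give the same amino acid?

Codon 1 AGA (Arg): third position 2-fold.
Codon 2 CCA (Pro): third position 4-fold.
Codon 3 CAG (Gln): third position 2-fold.
Codon 4 GAU (Asp): third position 2-fold.
Codon 5 AUA (Ile): third position 3-fold.
Codon 6 GAA (Glu): third position 2-fold.
Codon 7 CAA (Gln): third position 2-fold.
Codon 8 GAU (Asp): third position 2-fold.
Codon 9 CUG (Leu): third position 4-fold.
Four-fold degenerate third positions: 2.

2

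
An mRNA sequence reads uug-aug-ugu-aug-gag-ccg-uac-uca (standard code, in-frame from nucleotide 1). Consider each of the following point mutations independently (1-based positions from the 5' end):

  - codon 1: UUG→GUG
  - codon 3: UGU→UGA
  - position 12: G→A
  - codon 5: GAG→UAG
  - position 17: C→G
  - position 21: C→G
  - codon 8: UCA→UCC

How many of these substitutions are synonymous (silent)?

1

Codon 1: UUG (Leu) → GUG (Val) — missense.
Codon 3: UGU (Cys) → UGA (Stop) — nonsense.
Codon 4: AUG (Met) → AUA (Ile) — missense.
Codon 5: GAG (Glu) → UAG (Stop) — nonsense.
Codon 6: CCG (Pro) → CGG (Arg) — missense.
Codon 7: UAC (Tyr) → UAG (Stop) — nonsense.
Codon 8: UCA (Ser) → UCC (Ser) — synonymous.
Synonymous: 1 of 7.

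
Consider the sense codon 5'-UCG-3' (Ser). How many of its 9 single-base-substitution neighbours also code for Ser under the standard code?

3

Position 1: none → 0 synonymous.
Position 2: none → 0 synonymous.
Position 3: UCU, UCC, UCA → 3 synonymous.
Total: 0 + 0 + 3 = 3.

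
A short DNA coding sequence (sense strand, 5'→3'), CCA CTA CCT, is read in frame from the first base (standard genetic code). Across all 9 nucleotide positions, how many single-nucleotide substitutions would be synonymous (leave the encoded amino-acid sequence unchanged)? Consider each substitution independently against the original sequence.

Codon 1 (CCA, Pro): 3 synonymous substitutions.
Codon 2 (CTA, Leu): 4 synonymous substitutions.
Codon 3 (CCT, Pro): 3 synonymous substitutions.
Total: 3 + 4 + 3 = 10.

10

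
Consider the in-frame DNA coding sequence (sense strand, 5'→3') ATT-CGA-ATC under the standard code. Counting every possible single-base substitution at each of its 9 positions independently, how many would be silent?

Codon 1 (ATT, Ile): 2 synonymous substitutions.
Codon 2 (CGA, Arg): 4 synonymous substitutions.
Codon 3 (ATC, Ile): 2 synonymous substitutions.
Total: 2 + 4 + 2 = 8.

8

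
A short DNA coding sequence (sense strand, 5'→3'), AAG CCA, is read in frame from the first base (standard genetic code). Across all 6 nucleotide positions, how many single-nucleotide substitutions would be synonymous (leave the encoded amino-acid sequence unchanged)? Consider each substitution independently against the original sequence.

4

Codon 1 (AAG, Lys): 1 synonymous substitution.
Codon 2 (CCA, Pro): 3 synonymous substitutions.
Total: 1 + 3 = 4.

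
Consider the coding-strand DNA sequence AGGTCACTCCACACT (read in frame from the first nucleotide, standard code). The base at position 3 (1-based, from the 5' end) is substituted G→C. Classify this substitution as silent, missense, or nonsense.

Position 3 falls in codon 1: AGG → Arg.
After the substitution the codon is AGC → Ser.
Arg ≠ Ser, so this is a missense mutation.

missense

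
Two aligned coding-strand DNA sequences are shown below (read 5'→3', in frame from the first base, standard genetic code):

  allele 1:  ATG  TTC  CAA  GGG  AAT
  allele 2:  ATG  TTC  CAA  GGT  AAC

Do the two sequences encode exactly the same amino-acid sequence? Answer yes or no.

Codon 1: ATG Met / ATG Met — identical.
Codon 2: TTC Phe / TTC Phe — identical.
Codon 3: CAA Gln / CAA Gln — identical.
Codon 4: GGG Gly / GGT Gly — synonymous.
Codon 5: AAT Asn / AAC Asn — synonymous.
Nonsynonymous differences: 0 → same protein.

yes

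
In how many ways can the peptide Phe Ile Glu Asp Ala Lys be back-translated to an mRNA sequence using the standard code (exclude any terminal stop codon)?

Phe: 2 codons.
Ile: 3 codons.
Glu: 2 codons.
Asp: 2 codons.
Ala: 4 codons.
Lys: 2 codons.
2 × 3 × 2 × 2 × 4 × 2 = 192.

192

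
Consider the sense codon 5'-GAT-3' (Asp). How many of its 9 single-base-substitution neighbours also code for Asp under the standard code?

1

Position 1: none → 0 synonymous.
Position 2: none → 0 synonymous.
Position 3: GAC → 1 synonymous.
Total: 0 + 0 + 1 = 1.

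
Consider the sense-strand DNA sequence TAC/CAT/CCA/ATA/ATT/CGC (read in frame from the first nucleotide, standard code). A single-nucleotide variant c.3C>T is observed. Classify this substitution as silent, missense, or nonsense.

silent

Position 3 falls in codon 1: TAC → Tyr.
After the substitution the codon is TAT → Tyr.
Both encode Tyr, so the change is synonymous.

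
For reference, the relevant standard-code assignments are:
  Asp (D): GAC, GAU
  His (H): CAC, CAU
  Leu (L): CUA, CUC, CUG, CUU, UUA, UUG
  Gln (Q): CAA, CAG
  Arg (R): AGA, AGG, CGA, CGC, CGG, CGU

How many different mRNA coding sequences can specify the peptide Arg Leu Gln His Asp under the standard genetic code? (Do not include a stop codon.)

Arg: 6 codons.
Leu: 6 codons.
Gln: 2 codons.
His: 2 codons.
Asp: 2 codons.
6 × 6 × 2 × 2 × 2 = 288.

288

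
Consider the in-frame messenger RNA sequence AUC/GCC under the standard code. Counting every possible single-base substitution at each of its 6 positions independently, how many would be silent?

5

Codon 1 (AUC, Ile): 2 synonymous substitutions.
Codon 2 (GCC, Ala): 3 synonymous substitutions.
Total: 2 + 3 = 5.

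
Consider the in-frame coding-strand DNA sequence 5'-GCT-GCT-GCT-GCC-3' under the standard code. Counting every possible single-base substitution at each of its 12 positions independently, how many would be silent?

12

Codon 1 (GCT, Ala): 3 synonymous substitutions.
Codon 2 (GCT, Ala): 3 synonymous substitutions.
Codon 3 (GCT, Ala): 3 synonymous substitutions.
Codon 4 (GCC, Ala): 3 synonymous substitutions.
Total: 3 + 3 + 3 + 3 = 12.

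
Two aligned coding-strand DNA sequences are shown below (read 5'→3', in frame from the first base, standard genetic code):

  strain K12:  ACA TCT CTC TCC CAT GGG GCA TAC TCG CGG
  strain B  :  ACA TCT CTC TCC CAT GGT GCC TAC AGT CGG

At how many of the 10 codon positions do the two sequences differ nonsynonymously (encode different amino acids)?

Codon 1: ACA Thr / ACA Thr — identical.
Codon 2: TCT Ser / TCT Ser — identical.
Codon 3: CTC Leu / CTC Leu — identical.
Codon 4: TCC Ser / TCC Ser — identical.
Codon 5: CAT His / CAT His — identical.
Codon 6: GGG Gly / GGT Gly — synonymous.
Codon 7: GCA Ala / GCC Ala — synonymous.
Codon 8: TAC Tyr / TAC Tyr — identical.
Codon 9: TCG Ser / AGT Ser — synonymous.
Codon 10: CGG Arg / CGG Arg — identical.
Nonsynonymous differences: 0.

0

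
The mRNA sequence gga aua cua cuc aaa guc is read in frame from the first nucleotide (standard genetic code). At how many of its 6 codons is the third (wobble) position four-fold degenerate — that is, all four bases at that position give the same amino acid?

Codon 1 GGA (Gly): third position 4-fold.
Codon 2 AUA (Ile): third position 3-fold.
Codon 3 CUA (Leu): third position 4-fold.
Codon 4 CUC (Leu): third position 4-fold.
Codon 5 AAA (Lys): third position 2-fold.
Codon 6 GUC (Val): third position 4-fold.
Four-fold degenerate third positions: 4.

4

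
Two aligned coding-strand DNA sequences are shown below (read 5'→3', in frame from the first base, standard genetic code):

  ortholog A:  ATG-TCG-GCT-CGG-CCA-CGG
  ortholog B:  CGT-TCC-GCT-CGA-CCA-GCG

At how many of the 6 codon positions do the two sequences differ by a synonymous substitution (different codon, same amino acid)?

2

Codon 1: ATG Met / CGT Arg — nonsynonymous.
Codon 2: TCG Ser / TCC Ser — synonymous.
Codon 3: GCT Ala / GCT Ala — identical.
Codon 4: CGG Arg / CGA Arg — synonymous.
Codon 5: CCA Pro / CCA Pro — identical.
Codon 6: CGG Arg / GCG Ala — nonsynonymous.
Synonymous differences: 2.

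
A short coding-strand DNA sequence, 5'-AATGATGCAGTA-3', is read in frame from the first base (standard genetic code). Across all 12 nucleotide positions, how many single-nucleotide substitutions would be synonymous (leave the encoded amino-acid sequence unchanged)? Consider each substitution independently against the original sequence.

8

Codon 1 (AAT, Asn): 1 synonymous substitution.
Codon 2 (GAT, Asp): 1 synonymous substitution.
Codon 3 (GCA, Ala): 3 synonymous substitutions.
Codon 4 (GTA, Val): 3 synonymous substitutions.
Total: 1 + 1 + 3 + 3 = 8.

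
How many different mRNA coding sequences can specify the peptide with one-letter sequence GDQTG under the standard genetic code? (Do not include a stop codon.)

256

Gly: 4 codons.
Asp: 2 codons.
Gln: 2 codons.
Thr: 4 codons.
Gly: 4 codons.
4 × 2 × 2 × 4 × 4 = 256.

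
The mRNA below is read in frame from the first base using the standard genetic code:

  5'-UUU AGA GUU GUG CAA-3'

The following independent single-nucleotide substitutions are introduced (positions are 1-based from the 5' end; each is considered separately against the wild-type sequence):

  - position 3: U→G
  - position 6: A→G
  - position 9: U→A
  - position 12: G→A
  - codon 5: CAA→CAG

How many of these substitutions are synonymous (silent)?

4

Codon 1: UUU (Phe) → UUG (Leu) — missense.
Codon 2: AGA (Arg) → AGG (Arg) — synonymous.
Codon 3: GUU (Val) → GUA (Val) — synonymous.
Codon 4: GUG (Val) → GUA (Val) — synonymous.
Codon 5: CAA (Gln) → CAG (Gln) — synonymous.
Synonymous: 4 of 5.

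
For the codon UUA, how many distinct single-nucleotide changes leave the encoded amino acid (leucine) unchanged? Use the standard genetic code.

2

Position 1: CUA → 1 synonymous.
Position 2: none → 0 synonymous.
Position 3: UUG → 1 synonymous.
Total: 1 + 0 + 1 = 2.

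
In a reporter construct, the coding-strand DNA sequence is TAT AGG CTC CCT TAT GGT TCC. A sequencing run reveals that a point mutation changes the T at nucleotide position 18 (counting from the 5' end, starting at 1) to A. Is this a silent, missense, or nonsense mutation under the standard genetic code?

Position 18 falls in codon 6: GGT → Gly.
After the substitution the codon is GGA → Gly.
Both encode Gly, so the change is synonymous.

silent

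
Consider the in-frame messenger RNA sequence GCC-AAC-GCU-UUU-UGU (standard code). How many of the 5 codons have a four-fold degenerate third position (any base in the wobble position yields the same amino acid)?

Codon 1 GCC (Ala): third position 4-fold.
Codon 2 AAC (Asn): third position 2-fold.
Codon 3 GCU (Ala): third position 4-fold.
Codon 4 UUU (Phe): third position 2-fold.
Codon 5 UGU (Cys): third position 2-fold.
Four-fold degenerate third positions: 2.

2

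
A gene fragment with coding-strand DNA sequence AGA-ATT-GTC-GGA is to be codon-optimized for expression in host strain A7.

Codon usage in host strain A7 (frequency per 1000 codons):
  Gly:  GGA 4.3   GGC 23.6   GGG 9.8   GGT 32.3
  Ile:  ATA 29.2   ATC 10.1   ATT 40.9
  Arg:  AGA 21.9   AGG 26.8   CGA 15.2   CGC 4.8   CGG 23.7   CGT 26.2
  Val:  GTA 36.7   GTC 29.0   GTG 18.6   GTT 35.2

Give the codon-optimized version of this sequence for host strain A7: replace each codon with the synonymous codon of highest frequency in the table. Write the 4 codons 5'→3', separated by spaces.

Codon 1 (Arg): best is AGG at 26.8.
Codon 2 (Ile): best is ATT at 40.9.
Codon 3 (Val): best is GTA at 36.7.
Codon 4 (Gly): best is GGT at 32.3.

AGG ATT GTA GGT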